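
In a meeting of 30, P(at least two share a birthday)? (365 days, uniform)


P(all different) = Π(365-i)/365 for i=0..29
= 0.293684
P(match) = 1 - 0.293684 = 0.706316

P ≈ 0.7063 ≈ 70.63%


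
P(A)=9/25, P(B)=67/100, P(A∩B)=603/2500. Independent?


P(A)×P(B) = 603/2500
P(A∩B) = 603/2500
Equal ✓ → Independent

Yes, independent


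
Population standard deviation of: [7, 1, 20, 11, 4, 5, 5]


Mean = 53/7
  (7-53/7)²=16/49
  (1-53/7)²=2116/49
  (20-53/7)²=7569/49
  (11-53/7)²=576/49
  (4-53/7)²=625/49
  (5-53/7)²=324/49
  (5-53/7)²=324/49
Σ(x-μ)² = 1650/7
σ² = (1650/7)/7 = 1650/49

σ = √(1650/49) ≈ 5.8029


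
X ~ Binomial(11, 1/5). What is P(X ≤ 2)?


P(X ≤ 2) = Σ P(X=i) for i=0..2
P(X=0) = 4194304/48828125
P(X=1) = 11534336/48828125
P(X=2) = 2883584/9765625
Sum = 6029312/9765625

P(X ≤ 2) = 6029312/9765625 ≈ 61.74%


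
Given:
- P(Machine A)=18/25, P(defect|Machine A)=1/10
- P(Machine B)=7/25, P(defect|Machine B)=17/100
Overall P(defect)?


P(B) = Σ P(B|Aᵢ)×P(Aᵢ)
  1/10×18/25 = 9/125
  17/100×7/25 = 119/2500
Sum = 299/2500

P(defect) = 299/2500 ≈ 11.96%


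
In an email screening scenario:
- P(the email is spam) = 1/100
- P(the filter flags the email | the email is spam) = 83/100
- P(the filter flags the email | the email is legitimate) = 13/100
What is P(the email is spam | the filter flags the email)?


Using Bayes' theorem:
P(A|B) = P(B|A)·P(A) / P(B)

P(the filter flags the email) = 83/100 × 1/100 + 13/100 × 99/100
= 83/10000 + 1287/10000 = 137/1000

P(the email is spam|the filter flags the email) = (83/10000) / (137/1000) = 83/1370

P(the email is spam|the filter flags the email) = 83/1370 ≈ 6.06%


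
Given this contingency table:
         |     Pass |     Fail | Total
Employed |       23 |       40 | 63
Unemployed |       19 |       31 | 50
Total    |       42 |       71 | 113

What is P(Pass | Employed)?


P(Pass | Employed) = 23/(23+40) = 23/63

P(Pass|Employed) = 23/63 ≈ 36.51%


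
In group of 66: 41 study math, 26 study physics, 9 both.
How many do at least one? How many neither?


|A∪B| = 41+26-9 = 58
Neither = 66-58 = 8

At least one: 58; Neither: 8


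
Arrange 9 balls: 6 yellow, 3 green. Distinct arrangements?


9!/(6!×3!) = 84

84


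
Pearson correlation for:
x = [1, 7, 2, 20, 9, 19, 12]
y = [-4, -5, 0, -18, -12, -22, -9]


n=7, Σx=70, Σy=-70, Σxy=-1033, Σx²=1040, Σy²=1074
r = (7×(-1033) - 70×(-70))/√((7×1040 - 70²)(7×1074 - (-70)²))
= -2331/√(2380×2618) = -2331/√6230840 ≈ -2331/2496.1651 ≈ -0.9338

r ≈ -0.9338


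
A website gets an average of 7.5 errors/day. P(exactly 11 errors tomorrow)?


Poisson(λ=7.5): P(X=11) = e^(-λ)×λ^k/k!
= e^(-7.5) × 7.5^11 / 11!
≈ 0.0005530843701 × 4223513603.21 / 39916800 ≈ 0.058521

P(X=11) ≈ 0.058521 ≈ 5.85%


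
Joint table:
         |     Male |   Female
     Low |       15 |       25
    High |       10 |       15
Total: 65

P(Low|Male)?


P(Low|Male) = 15/(15+10) = 15/25 = 3/5

P = 3/5 ≈ 60.00%


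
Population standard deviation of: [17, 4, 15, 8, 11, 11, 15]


Mean = 81/7
  (17-81/7)²=1444/49
  (4-81/7)²=2809/49
  (15-81/7)²=576/49
  (8-81/7)²=625/49
  (11-81/7)²=16/49
  (11-81/7)²=16/49
  (15-81/7)²=576/49
Σ(x-μ)² = 866/7
σ² = (866/7)/7 = 866/49

σ = √(866/49) ≈ 4.2040


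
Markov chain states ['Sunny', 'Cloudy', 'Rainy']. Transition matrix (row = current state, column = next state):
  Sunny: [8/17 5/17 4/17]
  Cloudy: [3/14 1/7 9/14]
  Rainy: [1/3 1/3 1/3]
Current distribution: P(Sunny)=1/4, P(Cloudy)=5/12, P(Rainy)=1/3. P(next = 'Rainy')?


P(next=Rainy) = Σᵢ P(now=i)×P(i→Rainy)
= 1/4×4/17 + 5/12×9/14 + 1/3×1/3
= 1/17 + 15/56 + 1/9 = 3751/8568

P = 3751/8568 ≈ 0.4378


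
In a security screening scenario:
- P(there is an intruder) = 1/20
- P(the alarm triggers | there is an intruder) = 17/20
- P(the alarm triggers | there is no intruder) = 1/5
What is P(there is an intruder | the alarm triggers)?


Using Bayes' theorem:
P(A|B) = P(B|A)·P(A) / P(B)

P(the alarm triggers) = 17/20 × 1/20 + 1/5 × 19/20
= 17/400 + 19/100 = 93/400

P(there is an intruder|the alarm triggers) = (17/400) / (93/400) = 17/93

P(there is an intruder|the alarm triggers) = 17/93 ≈ 18.28%


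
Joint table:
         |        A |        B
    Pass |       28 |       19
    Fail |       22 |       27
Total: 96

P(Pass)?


P(Pass) = (28+19)/96 = 47/96

P(Pass) = 47/96 ≈ 48.96%


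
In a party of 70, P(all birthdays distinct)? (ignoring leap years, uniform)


P(all different) = Π(365-i)/365 for i=0..69
= (365/365)×(364/365)×...×(296/365)
= 0.000840

P ≈ 0.0008 ≈ 0.08%


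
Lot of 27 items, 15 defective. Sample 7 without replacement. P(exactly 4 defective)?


Hypergeometric: C(15,4)×C(12,3)/C(27,7)
= 1365×220/888030 = 70/207

P(X=4) = 70/207 ≈ 33.82%


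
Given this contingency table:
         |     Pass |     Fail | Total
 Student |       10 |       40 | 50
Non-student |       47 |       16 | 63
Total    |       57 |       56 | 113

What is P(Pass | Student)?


P(Pass | Student) = 10/(10+40) = 10/50 = 1/5

P(Pass|Student) = 1/5 ≈ 20.00%


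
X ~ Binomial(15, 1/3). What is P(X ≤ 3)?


P(X ≤ 3) = Σ P(X=i) for i=0..3
P(X=0) = 32768/14348907
P(X=1) = 81920/4782969
P(X=2) = 286720/4782969
P(X=3) = 1863680/14348907
Sum = 3002368/14348907

P(X ≤ 3) = 3002368/14348907 ≈ 20.92%


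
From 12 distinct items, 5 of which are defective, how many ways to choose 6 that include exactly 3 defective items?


Choose 3 of the 5 defective items and 3 of the other 7 items:
C(5,3)×C(7,3) = 10×35 = 350

350


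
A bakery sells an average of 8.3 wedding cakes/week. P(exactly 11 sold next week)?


Poisson(λ=8.3): P(X=11) = e^(-λ)×λ^k/k!
= e^(-8.3) × 8.3^11 / 11!
≈ 0.0002485168271 × 12878314185.4 / 39916800 ≈ 0.080179

P(X=11) ≈ 0.080179 ≈ 8.02%


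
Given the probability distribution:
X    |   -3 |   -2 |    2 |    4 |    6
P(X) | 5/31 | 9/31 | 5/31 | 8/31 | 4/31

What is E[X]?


E[X] = Σ x·P(X=x)
= (-3)×(5/31) + (-2)×(9/31) + (2)×(5/31) + (4)×(8/31) + (6)×(4/31)
= 33/31

E[X] = 33/31


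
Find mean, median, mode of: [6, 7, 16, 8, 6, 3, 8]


Sorted: [3, 6, 6, 7, 8, 8, 16]
Mean = 54/7
Median = 7
Freq: {6: 2, 7: 1, 16: 1, 8: 2, 3: 1}
Mode: [6, 8]

Mean=54/7, Median=7, Mode=[6, 8]


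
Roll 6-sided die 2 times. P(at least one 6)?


P(no 6)^2 = (5/6)^2 = 25/36
P(≥1) = 1 - 25/36 = 11/36

P = 11/36 ≈ 30.56%


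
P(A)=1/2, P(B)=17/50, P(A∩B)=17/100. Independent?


P(A)×P(B) = 17/100
P(A∩B) = 17/100
Equal ✓ → Independent

Yes, independent


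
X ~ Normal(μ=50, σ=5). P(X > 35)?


z = (35-50)/5 = -3.0
P(X > 35) = 1 - P(Z ≤ -3.0) = 1 - 0.0013 = 0.9987

P(X > 35) ≈ 0.9987


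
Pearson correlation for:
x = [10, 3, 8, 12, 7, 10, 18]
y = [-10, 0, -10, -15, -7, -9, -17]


n=7, Σx=68, Σy=-68, Σxy=-805, Σx²=790, Σy²=844
r = (7×(-805) - 68×(-68))/√((7×790 - 68²)(7×844 - (-68)²))
= -1011/√(906×1284) = -1011/√1163304 ≈ -1011/1078.5657 ≈ -0.9374

r ≈ -0.9374


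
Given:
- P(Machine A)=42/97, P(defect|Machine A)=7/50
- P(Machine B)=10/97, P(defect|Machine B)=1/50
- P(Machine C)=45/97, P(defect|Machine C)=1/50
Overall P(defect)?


P(B) = Σ P(B|Aᵢ)×P(Aᵢ)
  7/50×42/97 = 147/2425
  1/50×10/97 = 1/485
  1/50×45/97 = 9/970
Sum = 349/4850

P(defect) = 349/4850 ≈ 7.20%


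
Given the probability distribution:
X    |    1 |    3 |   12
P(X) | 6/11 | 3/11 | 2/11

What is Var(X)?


E[X] = 39/11
E[X²] = 321/11
Var(X) = E[X²] - (E[X])² = 321/11 - 1521/121 = 2010/121

Var(X) = 2010/121 ≈ 16.6116


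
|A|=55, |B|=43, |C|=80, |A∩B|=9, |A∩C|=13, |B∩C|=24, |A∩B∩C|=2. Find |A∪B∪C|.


|A∪B∪C| = 55+43+80-9-13-24+2 = 134

|A∪B∪C| = 134


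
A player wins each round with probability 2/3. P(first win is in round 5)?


Geometric: P(X=5) = (1-p)^(k-1)×p = (1/3)^4×2/3 = 2/243

P(X=5) = 2/243 ≈ 0.82%


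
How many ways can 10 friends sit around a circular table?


Circular arrangements of 10 distinct objects: fix one position to break rotational symmetry.
(n-1)! = 9! = 362880

362880


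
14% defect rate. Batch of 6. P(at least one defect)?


P(all good) = (43/50)^6 = 6321363049/15625000000
P(≥1 defect) = 9303636951/15625000000

P = 9303636951/15625000000 ≈ 59.54%


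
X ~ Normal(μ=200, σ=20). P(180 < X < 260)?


z₁=(180-200)/20=-1.0, z₂=(260-200)/20=3.0
P = Φ(3.0) - Φ(-1.0) = 0.998650 - 0.158655 = 0.839995 ≈ 0.8400

P(180 < X < 260) ≈ 0.8400


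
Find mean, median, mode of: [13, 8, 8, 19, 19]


Sorted: [8, 8, 13, 19, 19]
Mean = 67/5
Median = 13
Freq: {13: 1, 8: 2, 19: 2}
Mode: [8, 19]

Mean=67/5, Median=13, Mode=[8, 19]


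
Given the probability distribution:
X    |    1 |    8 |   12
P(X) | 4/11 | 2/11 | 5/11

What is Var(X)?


E[X] = 80/11
E[X²] = 852/11
Var(X) = E[X²] - (E[X])² = 852/11 - 6400/121 = 2972/121

Var(X) = 2972/121 ≈ 24.5620


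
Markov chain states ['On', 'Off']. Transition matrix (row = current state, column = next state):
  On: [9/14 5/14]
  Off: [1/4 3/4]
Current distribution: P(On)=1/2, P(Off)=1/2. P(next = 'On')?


P(next=On) = Σᵢ P(now=i)×P(i→On)
= 1/2×9/14 + 1/2×1/4
= 9/28 + 1/8 = 25/56

P = 25/56 ≈ 0.4464


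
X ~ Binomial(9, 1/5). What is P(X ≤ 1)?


P(X ≤ 1) = Σ P(X=i) for i=0..1
P(X=0) = 262144/1953125
P(X=1) = 589824/1953125
Sum = 851968/1953125

P(X ≤ 1) = 851968/1953125 ≈ 43.62%


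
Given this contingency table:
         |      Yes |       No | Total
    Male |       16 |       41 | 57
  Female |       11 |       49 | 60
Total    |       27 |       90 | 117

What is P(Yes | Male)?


P(Yes | Male) = 16/(16+41) = 16/57

P(Yes|Male) = 16/57 ≈ 28.07%


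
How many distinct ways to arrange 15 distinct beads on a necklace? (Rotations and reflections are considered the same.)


Free circular arrangements: rotations and reflections both identified.
(n-1)!/2 = 14!/2 = 87178291200/2 = 43589145600

43589145600


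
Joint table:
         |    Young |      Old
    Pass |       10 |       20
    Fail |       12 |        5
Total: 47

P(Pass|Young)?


P(Pass|Young) = 10/(10+12) = 10/22 = 5/11

P = 5/11 ≈ 45.45%


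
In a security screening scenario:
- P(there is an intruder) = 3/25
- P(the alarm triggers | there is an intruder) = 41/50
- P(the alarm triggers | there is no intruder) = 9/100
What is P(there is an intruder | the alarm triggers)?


Using Bayes' theorem:
P(A|B) = P(B|A)·P(A) / P(B)

P(the alarm triggers) = 41/50 × 3/25 + 9/100 × 22/25
= 123/1250 + 99/1250 = 111/625

P(there is an intruder|the alarm triggers) = (123/1250) / (111/625) = 41/74

P(there is an intruder|the alarm triggers) = 41/74 ≈ 55.41%


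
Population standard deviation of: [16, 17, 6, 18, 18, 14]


Mean = 89/6
  (16-89/6)²=49/36
  (17-89/6)²=169/36
  (6-89/6)²=2809/36
  (18-89/6)²=361/36
  (18-89/6)²=361/36
  (14-89/6)²=25/36
Σ(x-μ)² = 629/6
σ² = (629/6)/6 = 629/36

σ = √(629/36) ≈ 4.1800


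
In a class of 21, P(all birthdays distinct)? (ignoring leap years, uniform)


P(all different) = Π(365-i)/365 for i=0..20
= (365/365)×(364/365)×...×(345/365)
= 0.556312

P ≈ 0.5563 ≈ 55.63%


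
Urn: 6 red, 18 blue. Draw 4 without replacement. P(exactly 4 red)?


Hypergeometric: C(6,4)×C(18,0)/C(24,4)
= 15×1/10626 = 5/3542

P(X=4) = 5/3542 ≈ 0.14%


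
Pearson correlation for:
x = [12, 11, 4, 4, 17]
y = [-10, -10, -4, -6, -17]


n=5, Σx=48, Σy=-47, Σxy=-559, Σx²=586, Σy²=541
r = (5×(-559) - 48×(-47))/√((5×586 - 48²)(5×541 - (-47)²))
= -539/√(626×496) = -539/√310496 ≈ -539/557.2217 ≈ -0.9673

r ≈ -0.9673


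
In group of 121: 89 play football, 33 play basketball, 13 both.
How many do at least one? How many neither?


|A∪B| = 89+33-13 = 109
Neither = 121-109 = 12

At least one: 109; Neither: 12


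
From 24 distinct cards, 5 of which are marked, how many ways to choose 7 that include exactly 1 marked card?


Choose 1 of the 5 marked cards and 6 of the other 19 cards:
C(5,1)×C(19,6) = 5×27132 = 135660

135660


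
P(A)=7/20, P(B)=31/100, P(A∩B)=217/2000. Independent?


P(A)×P(B) = 217/2000
P(A∩B) = 217/2000
Equal ✓ → Independent

Yes, independent


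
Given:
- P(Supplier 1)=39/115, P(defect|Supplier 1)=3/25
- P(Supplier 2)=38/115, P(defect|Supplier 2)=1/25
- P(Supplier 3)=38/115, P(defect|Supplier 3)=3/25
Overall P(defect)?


P(B) = Σ P(B|Aᵢ)×P(Aᵢ)
  3/25×39/115 = 117/2875
  1/25×38/115 = 38/2875
  3/25×38/115 = 114/2875
Sum = 269/2875

P(defect) = 269/2875 ≈ 9.36%


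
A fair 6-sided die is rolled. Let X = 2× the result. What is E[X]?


E[die] = (1+6)/2 = 7/2
E[X] = 2 × 7/2 = 7

E[X] = 7


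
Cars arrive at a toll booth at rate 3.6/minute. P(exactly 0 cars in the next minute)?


Poisson(λ=3.6): P(X=0) = e^(-λ)×λ^k/k!
= e^(-3.6) × 3.6^0 / 0!
≈ 0.02732372245 × 1 / 1 ≈ 0.027324

P(X=0) ≈ 0.027324 ≈ 2.73%


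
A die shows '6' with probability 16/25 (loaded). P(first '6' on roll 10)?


Geometric: P(X=10) = (1-p)^(k-1)×p = (9/25)^9×16/25 = 6198727824/95367431640625

P(X=10) = 6198727824/95367431640625 ≈ 0.01%


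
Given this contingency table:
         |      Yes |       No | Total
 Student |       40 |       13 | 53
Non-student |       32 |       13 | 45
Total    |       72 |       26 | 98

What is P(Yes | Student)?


P(Yes | Student) = 40/(40+13) = 40/53

P(Yes|Student) = 40/53 ≈ 75.47%


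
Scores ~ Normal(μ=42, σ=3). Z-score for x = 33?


z = (x - μ)/σ = (33 - 42)/3 = -3.0

z = -3.0


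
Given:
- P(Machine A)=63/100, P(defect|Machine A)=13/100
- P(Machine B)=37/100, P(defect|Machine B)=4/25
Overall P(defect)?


P(B) = Σ P(B|Aᵢ)×P(Aᵢ)
  13/100×63/100 = 819/10000
  4/25×37/100 = 37/625
Sum = 1411/10000

P(defect) = 1411/10000 ≈ 14.11%


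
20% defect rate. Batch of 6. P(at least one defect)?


P(all good) = (4/5)^6 = 4096/15625
P(≥1 defect) = 11529/15625

P = 11529/15625 ≈ 73.79%


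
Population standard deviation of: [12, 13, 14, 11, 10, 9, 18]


Mean = 87/7
  (12-87/7)²=9/49
  (13-87/7)²=16/49
  (14-87/7)²=121/49
  (11-87/7)²=100/49
  (10-87/7)²=289/49
  (9-87/7)²=576/49
  (18-87/7)²=1521/49
Σ(x-μ)² = 376/7
σ² = (376/7)/7 = 376/49

σ = √(376/49) ≈ 2.7701


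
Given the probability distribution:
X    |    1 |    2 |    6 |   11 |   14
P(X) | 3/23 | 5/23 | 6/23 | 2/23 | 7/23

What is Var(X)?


E[X] = 169/23
E[X²] = 1853/23
Var(X) = E[X²] - (E[X])² = 1853/23 - 28561/529 = 14058/529

Var(X) = 14058/529 ≈ 26.5747


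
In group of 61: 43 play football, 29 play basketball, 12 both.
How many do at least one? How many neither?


|A∪B| = 43+29-12 = 60
Neither = 61-60 = 1

At least one: 60; Neither: 1


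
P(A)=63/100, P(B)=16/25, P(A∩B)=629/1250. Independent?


P(A)×P(B) = 252/625
P(A∩B) = 629/1250
Not equal → NOT independent

No, not independent


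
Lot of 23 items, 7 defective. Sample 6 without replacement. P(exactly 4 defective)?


Hypergeometric: C(7,4)×C(16,2)/C(23,6)
= 35×120/100947 = 200/4807

P(X=4) = 200/4807 ≈ 4.16%


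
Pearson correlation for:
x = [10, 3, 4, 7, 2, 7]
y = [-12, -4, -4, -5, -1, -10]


n=6, Σx=33, Σy=-36, Σxy=-255, Σx²=227, Σy²=302
r = (6×(-255) - 33×(-36))/√((6×227 - 33²)(6×302 - (-36)²))
= -342/√(273×516) = -342/√140868 ≈ -342/375.3239 ≈ -0.9112

r ≈ -0.9112


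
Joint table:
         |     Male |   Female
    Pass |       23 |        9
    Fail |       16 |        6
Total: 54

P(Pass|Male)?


P(Pass|Male) = 23/(23+16) = 23/39

P = 23/39 ≈ 58.97%


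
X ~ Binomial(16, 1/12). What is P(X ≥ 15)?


P(X ≥ 15) = Σ P(X=i) for i=15..16
P(X=15) = 11/11555266180939776
P(X=16) = 1/184884258895036416
Sum = 59/61628086298345472

P(X ≥ 15) = 59/61628086298345472 ≈ 0.00%


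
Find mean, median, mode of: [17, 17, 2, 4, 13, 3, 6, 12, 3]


Sorted: [2, 3, 3, 4, 6, 12, 13, 17, 17]
Mean = 77/9
Median = 6
Freq: {17: 2, 2: 1, 4: 1, 13: 1, 3: 2, 6: 1, 12: 1}
Mode: [3, 17]

Mean=77/9, Median=6, Mode=[3, 17]


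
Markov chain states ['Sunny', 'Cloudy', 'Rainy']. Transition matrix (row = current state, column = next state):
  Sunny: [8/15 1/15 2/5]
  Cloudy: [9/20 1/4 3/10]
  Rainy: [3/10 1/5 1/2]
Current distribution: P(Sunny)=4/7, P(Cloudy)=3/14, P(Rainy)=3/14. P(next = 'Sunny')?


P(next=Sunny) = Σᵢ P(now=i)×P(i→Sunny)
= 4/7×8/15 + 3/14×9/20 + 3/14×3/10
= 32/105 + 27/280 + 9/140 = 391/840

P = 391/840 ≈ 0.4655


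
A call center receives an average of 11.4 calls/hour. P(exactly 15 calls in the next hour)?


Poisson(λ=11.4): P(X=15) = e^(-λ)×λ^k/k!
= e^(-11.4) × 11.4^15 / 15!
≈ 1.119548484e-05 × 7.13793797839e+15 / 1307674368000 ≈ 0.061111

P(X=15) ≈ 0.061111 ≈ 6.11%


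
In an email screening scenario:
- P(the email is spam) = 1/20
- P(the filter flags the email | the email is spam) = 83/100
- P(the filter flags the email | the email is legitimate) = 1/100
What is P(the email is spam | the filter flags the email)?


Using Bayes' theorem:
P(A|B) = P(B|A)·P(A) / P(B)

P(the filter flags the email) = 83/100 × 1/20 + 1/100 × 19/20
= 83/2000 + 19/2000 = 51/1000

P(the email is spam|the filter flags the email) = (83/2000) / (51/1000) = 83/102

P(the email is spam|the filter flags the email) = 83/102 ≈ 81.37%


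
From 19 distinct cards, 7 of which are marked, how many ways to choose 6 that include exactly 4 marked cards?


Choose 4 of the 7 marked cards and 2 of the other 12 cards:
C(7,4)×C(12,2) = 35×66 = 2310

2310


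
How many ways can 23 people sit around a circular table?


Circular arrangements of 23 distinct objects: fix one position to break rotational symmetry.
(n-1)! = 22! = 1124000727777607680000

1124000727777607680000


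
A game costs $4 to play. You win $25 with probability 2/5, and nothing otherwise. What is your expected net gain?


E[gain] = (25-4)×2/5 + (-4)×3/5
= 42/5 - 12/5 = 6

Expected net gain = $6 ≈ $6.00


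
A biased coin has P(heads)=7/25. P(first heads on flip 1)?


Geometric: P(X=1) = (1-p)^(k-1)×p = (18/25)^0×7/25 = 7/25

P(X=1) = 7/25 ≈ 28.00%


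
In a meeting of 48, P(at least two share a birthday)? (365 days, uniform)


P(all different) = Π(365-i)/365 for i=0..47
= 0.039402
P(match) = 1 - 0.039402 = 0.960598

P ≈ 0.9606 ≈ 96.06%


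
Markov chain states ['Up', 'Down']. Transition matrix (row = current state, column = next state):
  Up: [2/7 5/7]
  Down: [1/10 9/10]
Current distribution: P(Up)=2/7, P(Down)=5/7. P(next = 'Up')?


P(next=Up) = Σᵢ P(now=i)×P(i→Up)
= 2/7×2/7 + 5/7×1/10
= 4/49 + 1/14 = 15/98

P = 15/98 ≈ 0.1531


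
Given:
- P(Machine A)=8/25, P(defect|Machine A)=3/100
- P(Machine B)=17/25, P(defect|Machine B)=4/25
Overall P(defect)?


P(B) = Σ P(B|Aᵢ)×P(Aᵢ)
  3/100×8/25 = 6/625
  4/25×17/25 = 68/625
Sum = 74/625

P(defect) = 74/625 ≈ 11.84%


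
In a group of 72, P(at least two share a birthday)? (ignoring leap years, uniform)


P(all different) = Π(365-i)/365 for i=0..71
= 0.000547
P(match) = 1 - 0.000547 = 0.999453

P ≈ 0.9995 ≈ 99.95%


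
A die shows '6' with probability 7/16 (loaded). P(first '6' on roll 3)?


Geometric: P(X=3) = (1-p)^(k-1)×p = (9/16)^2×7/16 = 567/4096

P(X=3) = 567/4096 ≈ 13.84%


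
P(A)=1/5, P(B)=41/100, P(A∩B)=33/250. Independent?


P(A)×P(B) = 41/500
P(A∩B) = 33/250
Not equal → NOT independent

No, not independent


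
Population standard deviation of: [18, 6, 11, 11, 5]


Mean = 51/5
  (18-51/5)²=1521/25
  (6-51/5)²=441/25
  (11-51/5)²=16/25
  (11-51/5)²=16/25
  (5-51/5)²=676/25
Σ(x-μ)² = 534/5
σ² = (534/5)/5 = 534/25

σ = √(534/25) ≈ 4.6217


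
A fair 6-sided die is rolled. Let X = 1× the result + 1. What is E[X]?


E[die] = (1+6)/2 = 7/2
E[X] = 1×7/2 + 1 = 9/2

E[X] = 9/2


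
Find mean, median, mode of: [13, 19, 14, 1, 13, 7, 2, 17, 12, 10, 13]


Sorted: [1, 2, 7, 10, 12, 13, 13, 13, 14, 17, 19]
Mean = 121/11 = 11
Median = 13
Freq: {13: 3, 19: 1, 14: 1, 1: 1, 7: 1, 2: 1, 17: 1, 12: 1, 10: 1}
Mode: [13]

Mean=11, Median=13, Mode=13


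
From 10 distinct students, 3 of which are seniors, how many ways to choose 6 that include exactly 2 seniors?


Choose 2 of the 3 seniors and 4 of the other 7 students:
C(3,2)×C(7,4) = 3×35 = 105

105


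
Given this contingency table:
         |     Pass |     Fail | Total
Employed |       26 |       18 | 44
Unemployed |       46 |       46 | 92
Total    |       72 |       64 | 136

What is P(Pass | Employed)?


P(Pass | Employed) = 26/(26+18) = 26/44 = 13/22

P(Pass|Employed) = 13/22 ≈ 59.09%


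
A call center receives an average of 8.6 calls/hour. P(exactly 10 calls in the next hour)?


Poisson(λ=8.6): P(X=10) = e^(-λ)×λ^k/k!
= e^(-8.6) × 8.6^10 / 10!
≈ 0.0001841057937 × 2213015788.88 / 3628800 ≈ 0.112277

P(X=10) ≈ 0.112277 ≈ 11.23%


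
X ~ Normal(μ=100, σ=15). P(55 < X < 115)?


z₁=(55-100)/15=-3.0, z₂=(115-100)/15=1.0
P = Φ(1.0) - Φ(-3.0) = 0.841345 - 0.001350 = 0.839995 ≈ 0.8400

P(55 < X < 115) ≈ 0.8400


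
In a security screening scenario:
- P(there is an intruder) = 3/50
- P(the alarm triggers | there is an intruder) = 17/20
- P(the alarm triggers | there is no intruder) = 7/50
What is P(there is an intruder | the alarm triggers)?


Using Bayes' theorem:
P(A|B) = P(B|A)·P(A) / P(B)

P(the alarm triggers) = 17/20 × 3/50 + 7/50 × 47/50
= 51/1000 + 329/2500 = 913/5000

P(there is an intruder|the alarm triggers) = (51/1000) / (913/5000) = 255/913

P(there is an intruder|the alarm triggers) = 255/913 ≈ 27.93%


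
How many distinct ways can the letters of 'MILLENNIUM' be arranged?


Letters: 10, freq: {'M': 2, 'I': 2, 'L': 2, 'E': 1, 'N': 2, 'U': 1}
10!/(2!×2!×2!×1!×2!×1!) = 3628800/16 = 226800

226800


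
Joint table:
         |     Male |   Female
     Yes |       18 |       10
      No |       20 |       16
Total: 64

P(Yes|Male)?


P(Yes|Male) = 18/(18+20) = 18/38 = 9/19

P = 9/19 ≈ 47.37%


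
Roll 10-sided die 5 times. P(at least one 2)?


P(no 2)^5 = (9/10)^5 = 59049/100000
P(≥1) = 1 - 59049/100000 = 40951/100000

P = 40951/100000 ≈ 40.95%


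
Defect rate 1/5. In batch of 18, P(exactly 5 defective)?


Binomial: P(X=5) = C(18,5)×p^5×(1-p)^13
= 8568 × 1/3125 × 67108864/1220703125 = 574988746752/3814697265625

P(X=5) = 574988746752/3814697265625 ≈ 15.07%


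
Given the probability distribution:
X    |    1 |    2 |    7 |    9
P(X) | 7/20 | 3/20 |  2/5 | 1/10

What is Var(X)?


E[X] = 87/20
E[X²] = 573/20
Var(X) = E[X²] - (E[X])² = 573/20 - 7569/400 = 3891/400

Var(X) = 3891/400 ≈ 9.7275


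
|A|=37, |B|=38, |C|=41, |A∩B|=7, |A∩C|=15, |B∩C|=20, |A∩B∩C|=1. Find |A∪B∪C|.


|A∪B∪C| = 37+38+41-7-15-20+1 = 75

|A∪B∪C| = 75


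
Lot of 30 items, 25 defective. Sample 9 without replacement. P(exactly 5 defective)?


Hypergeometric: C(25,5)×C(5,4)/C(30,9)
= 53130×5/14307150 = 7/377

P(X=5) = 7/377 ≈ 1.86%


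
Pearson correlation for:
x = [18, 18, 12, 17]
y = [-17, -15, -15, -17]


n=4, Σx=65, Σy=-64, Σxy=-1045, Σx²=1081, Σy²=1028
r = (4×(-1045) - 65×(-64))/√((4×1081 - 65²)(4×1028 - (-64)²))
= -20/√(99×16) = -20/√1584 ≈ -20/39.7995 ≈ -0.5025

r ≈ -0.5025


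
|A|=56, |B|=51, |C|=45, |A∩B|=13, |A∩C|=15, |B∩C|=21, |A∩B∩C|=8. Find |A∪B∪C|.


|A∪B∪C| = 56+51+45-13-15-21+8 = 111

|A∪B∪C| = 111


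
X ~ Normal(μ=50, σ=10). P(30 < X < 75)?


z₁=(30-50)/10=-2.0, z₂=(75-50)/10=2.5
P = Φ(2.5) - Φ(-2.0) = 0.993790 - 0.022750 = 0.971040 ≈ 0.9710

P(30 < X < 75) ≈ 0.9710


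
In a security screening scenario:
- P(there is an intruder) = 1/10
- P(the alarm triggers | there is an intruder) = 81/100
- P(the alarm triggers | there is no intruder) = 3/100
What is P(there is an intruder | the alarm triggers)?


Using Bayes' theorem:
P(A|B) = P(B|A)·P(A) / P(B)

P(the alarm triggers) = 81/100 × 1/10 + 3/100 × 9/10
= 81/1000 + 27/1000 = 27/250

P(there is an intruder|the alarm triggers) = (81/1000) / (27/250) = 3/4

P(there is an intruder|the alarm triggers) = 3/4 ≈ 75.00%


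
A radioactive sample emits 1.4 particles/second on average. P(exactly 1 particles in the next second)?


Poisson(λ=1.4): P(X=1) = e^(-λ)×λ^k/k!
= e^(-1.4) × 1.4^1 / 1!
≈ 0.2465969639 × 1.4 / 1 ≈ 0.345236

P(X=1) ≈ 0.345236 ≈ 34.52%


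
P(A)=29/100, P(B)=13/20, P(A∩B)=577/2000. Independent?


P(A)×P(B) = 377/2000
P(A∩B) = 577/2000
Not equal → NOT independent

No, not independent


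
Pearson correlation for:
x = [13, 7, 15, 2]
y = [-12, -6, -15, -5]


n=4, Σx=37, Σy=-38, Σxy=-433, Σx²=447, Σy²=430
r = (4×(-433) - 37×(-38))/√((4×447 - 37²)(4×430 - (-38)²))
= -326/√(419×276) = -326/√115644 ≈ -326/340.0647 ≈ -0.9586

r ≈ -0.9586


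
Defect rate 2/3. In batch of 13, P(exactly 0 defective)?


Binomial: P(X=0) = C(13,0)×p^0×(1-p)^13
= 1 × 1 × 1/1594323 = 1/1594323

P(X=0) = 1/1594323 ≈ 0.00%


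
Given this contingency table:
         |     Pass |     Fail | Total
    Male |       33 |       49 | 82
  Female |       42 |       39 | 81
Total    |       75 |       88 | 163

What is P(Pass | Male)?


P(Pass | Male) = 33/(33+49) = 33/82

P(Pass|Male) = 33/82 ≈ 40.24%


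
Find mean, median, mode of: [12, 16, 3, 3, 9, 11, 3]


Sorted: [3, 3, 3, 9, 11, 12, 16]
Mean = 57/7
Median = 9
Freq: {12: 1, 16: 1, 3: 3, 9: 1, 11: 1}
Mode: [3]

Mean=57/7, Median=9, Mode=3


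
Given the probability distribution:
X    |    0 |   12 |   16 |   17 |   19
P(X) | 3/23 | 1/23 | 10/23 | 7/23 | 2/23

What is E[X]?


E[X] = Σ x·P(X=x)
= (0)×(3/23) + (12)×(1/23) + (16)×(10/23) + (17)×(7/23) + (19)×(2/23)
= 329/23

E[X] = 329/23


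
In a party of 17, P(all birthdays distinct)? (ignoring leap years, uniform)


P(all different) = Π(365-i)/365 for i=0..16
= (365/365)×(364/365)×...×(349/365)
= 0.684992

P ≈ 0.6850 ≈ 68.50%


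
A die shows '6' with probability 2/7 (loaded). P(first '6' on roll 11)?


Geometric: P(X=11) = (1-p)^(k-1)×p = (5/7)^10×2/7 = 19531250/1977326743

P(X=11) = 19531250/1977326743 ≈ 0.99%


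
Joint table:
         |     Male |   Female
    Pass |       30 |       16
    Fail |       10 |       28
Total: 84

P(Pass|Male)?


P(Pass|Male) = 30/(30+10) = 30/40 = 3/4

P = 3/4 ≈ 75.00%


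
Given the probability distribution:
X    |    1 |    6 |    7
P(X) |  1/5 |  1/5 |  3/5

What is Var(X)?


E[X] = 28/5
E[X²] = 184/5
Var(X) = E[X²] - (E[X])² = 184/5 - 784/25 = 136/25

Var(X) = 136/25 ≈ 5.4400


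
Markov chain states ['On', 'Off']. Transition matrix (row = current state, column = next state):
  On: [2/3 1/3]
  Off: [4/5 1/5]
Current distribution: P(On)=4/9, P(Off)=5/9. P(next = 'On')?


P(next=On) = Σᵢ P(now=i)×P(i→On)
= 4/9×2/3 + 5/9×4/5
= 8/27 + 4/9 = 20/27

P = 20/27 ≈ 0.7407


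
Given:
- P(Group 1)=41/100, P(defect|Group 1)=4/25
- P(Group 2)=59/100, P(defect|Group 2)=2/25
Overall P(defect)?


P(B) = Σ P(B|Aᵢ)×P(Aᵢ)
  4/25×41/100 = 41/625
  2/25×59/100 = 59/1250
Sum = 141/1250

P(defect) = 141/1250 ≈ 11.28%


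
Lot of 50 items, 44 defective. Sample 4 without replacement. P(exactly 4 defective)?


Hypergeometric: C(44,4)×C(6,0)/C(50,4)
= 135751×1/230300 = 19393/32900

P(X=4) = 19393/32900 ≈ 58.95%


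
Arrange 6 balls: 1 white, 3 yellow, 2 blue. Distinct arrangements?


6!/(1!×3!×2!) = 60

60


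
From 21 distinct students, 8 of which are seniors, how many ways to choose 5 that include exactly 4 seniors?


Choose 4 of the 8 seniors and 1 of the other 13 students:
C(8,4)×C(13,1) = 70×13 = 910

910


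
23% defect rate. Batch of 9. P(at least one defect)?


P(all good) = (77/100)^9 = 95151694449171437/1000000000000000000
P(≥1 defect) = 904848305550828563/1000000000000000000

P = 904848305550828563/1000000000000000000 ≈ 90.48%


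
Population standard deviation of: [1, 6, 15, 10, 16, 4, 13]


Mean = 65/7
  (1-65/7)²=3364/49
  (6-65/7)²=529/49
  (15-65/7)²=1600/49
  (10-65/7)²=25/49
  (16-65/7)²=2209/49
  (4-65/7)²=1369/49
  (13-65/7)²=676/49
Σ(x-μ)² = 1396/7
σ² = (1396/7)/7 = 1396/49

σ = √(1396/49) ≈ 5.3376


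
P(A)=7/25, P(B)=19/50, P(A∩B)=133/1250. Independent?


P(A)×P(B) = 133/1250
P(A∩B) = 133/1250
Equal ✓ → Independent

Yes, independent


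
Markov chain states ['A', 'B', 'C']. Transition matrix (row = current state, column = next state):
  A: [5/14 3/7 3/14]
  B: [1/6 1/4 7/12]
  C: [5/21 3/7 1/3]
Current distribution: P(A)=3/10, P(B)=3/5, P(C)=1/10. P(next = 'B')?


P(next=B) = Σᵢ P(now=i)×P(i→B)
= 3/10×3/7 + 3/5×1/4 + 1/10×3/7
= 9/70 + 3/20 + 3/70 = 9/28

P = 9/28 ≈ 0.3214


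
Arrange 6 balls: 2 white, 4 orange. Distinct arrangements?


6!/(2!×4!) = 15

15


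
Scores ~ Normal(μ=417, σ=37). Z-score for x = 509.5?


z = (x - μ)/σ = (509.5 - 417)/37 = 2.5

z = 2.5


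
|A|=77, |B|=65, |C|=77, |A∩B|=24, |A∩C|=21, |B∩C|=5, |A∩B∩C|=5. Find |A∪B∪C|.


|A∪B∪C| = 77+65+77-24-21-5+5 = 174

|A∪B∪C| = 174


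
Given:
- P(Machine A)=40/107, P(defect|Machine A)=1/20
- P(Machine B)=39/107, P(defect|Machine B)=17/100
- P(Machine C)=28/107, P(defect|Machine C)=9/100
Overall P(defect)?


P(B) = Σ P(B|Aᵢ)×P(Aᵢ)
  1/20×40/107 = 2/107
  17/100×39/107 = 663/10700
  9/100×28/107 = 63/2675
Sum = 223/2140

P(defect) = 223/2140 ≈ 10.42%


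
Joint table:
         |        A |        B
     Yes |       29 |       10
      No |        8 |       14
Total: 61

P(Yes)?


P(Yes) = (29+10)/61 = 39/61

P(Yes) = 39/61 ≈ 63.93%


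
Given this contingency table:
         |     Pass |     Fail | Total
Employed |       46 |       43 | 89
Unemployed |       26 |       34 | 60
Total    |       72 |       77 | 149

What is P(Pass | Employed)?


P(Pass | Employed) = 46/(46+43) = 46/89

P(Pass|Employed) = 46/89 ≈ 51.69%


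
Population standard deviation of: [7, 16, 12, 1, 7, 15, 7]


Mean = 65/7
  (7-65/7)²=256/49
  (16-65/7)²=2209/49
  (12-65/7)²=361/49
  (1-65/7)²=3364/49
  (7-65/7)²=256/49
  (15-65/7)²=1600/49
  (7-65/7)²=256/49
Σ(x-μ)² = 1186/7
σ² = (1186/7)/7 = 1186/49

σ = √(1186/49) ≈ 4.9198


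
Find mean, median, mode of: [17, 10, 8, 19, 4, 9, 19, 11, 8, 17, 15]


Sorted: [4, 8, 8, 9, 10, 11, 15, 17, 17, 19, 19]
Mean = 137/11
Median = 11
Freq: {17: 2, 10: 1, 8: 2, 19: 2, 4: 1, 9: 1, 11: 1, 15: 1}
Mode: [8, 17, 19]

Mean=137/11, Median=11, Mode=[8, 17, 19]


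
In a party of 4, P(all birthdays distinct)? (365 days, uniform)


P(all different) = Π(365-i)/365 for i=0..3
= (365/365)×(364/365)×...×(362/365)
= 0.983644

P ≈ 0.9836 ≈ 98.36%


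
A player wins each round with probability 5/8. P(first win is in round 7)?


Geometric: P(X=7) = (1-p)^(k-1)×p = (3/8)^6×5/8 = 3645/2097152

P(X=7) = 3645/2097152 ≈ 0.17%


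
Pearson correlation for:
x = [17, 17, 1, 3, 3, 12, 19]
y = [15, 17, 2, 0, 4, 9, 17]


n=7, Σx=72, Σy=64, Σxy=989, Σx²=1102, Σy²=904
r = (7×989 - 72×64)/√((7×1102 - 72²)(7×904 - 64²))
= 2315/√(2530×2232) = 2315/√5646960 ≈ 2315/2376.3333 ≈ 0.9742

r ≈ 0.9742


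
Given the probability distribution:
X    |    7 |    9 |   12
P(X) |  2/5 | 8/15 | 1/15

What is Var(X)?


E[X] = 42/5
E[X²] = 362/5
Var(X) = E[X²] - (E[X])² = 362/5 - 1764/25 = 46/25

Var(X) = 46/25 ≈ 1.8400


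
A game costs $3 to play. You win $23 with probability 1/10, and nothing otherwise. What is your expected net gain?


E[gain] = (23-3)×1/10 + (-3)×9/10
= 2 - 27/10 = -7/10

Expected net gain = $-7/10 ≈ $-0.70


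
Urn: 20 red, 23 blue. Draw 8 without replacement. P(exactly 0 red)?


Hypergeometric: C(20,0)×C(23,8)/C(43,8)
= 1×490314/145008513 = 8602/2544009

P(X=0) = 8602/2544009 ≈ 0.34%


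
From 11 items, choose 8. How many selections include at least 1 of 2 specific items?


Complement: C(11,8) - C(9,8) = 165 - 9 = 156

156


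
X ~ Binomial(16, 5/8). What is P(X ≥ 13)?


P(X ≥ 13) = Σ P(X=i) for i=13..16
P(X=13) = 1153564453125/17592186044416
P(X=14) = 823974609375/35184372088832
P(X=15) = 91552734375/17592186044416
P(X=16) = 152587890625/281474976710656
Sum = 26666259765625/281474976710656

P(X ≥ 13) = 26666259765625/281474976710656 ≈ 9.47%


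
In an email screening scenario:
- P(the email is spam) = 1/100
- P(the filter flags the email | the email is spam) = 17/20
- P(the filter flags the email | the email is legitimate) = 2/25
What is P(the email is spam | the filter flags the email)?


Using Bayes' theorem:
P(A|B) = P(B|A)·P(A) / P(B)

P(the filter flags the email) = 17/20 × 1/100 + 2/25 × 99/100
= 17/2000 + 99/1250 = 877/10000

P(the email is spam|the filter flags the email) = (17/2000) / (877/10000) = 85/877

P(the email is spam|the filter flags the email) = 85/877 ≈ 9.69%


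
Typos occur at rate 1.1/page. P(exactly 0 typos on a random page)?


Poisson(λ=1.1): P(X=0) = e^(-λ)×λ^k/k!
= e^(-1.1) × 1.1^0 / 0!
≈ 0.3328710837 × 1 / 1 ≈ 0.332871

P(X=0) ≈ 0.332871 ≈ 33.29%


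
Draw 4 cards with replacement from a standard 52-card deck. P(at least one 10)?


P(not a 10) = 48/52 = 12/13
P(none in 4 draws) = (12/13)^4 = 20736/28561
P(≥1 10) = 1 - 20736/28561 = 7825/28561

P = 7825/28561 ≈ 27.40%


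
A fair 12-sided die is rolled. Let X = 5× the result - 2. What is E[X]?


E[die] = (1+12)/2 = 13/2
E[X] = 5×13/2 - 2 = 61/2

E[X] = 61/2


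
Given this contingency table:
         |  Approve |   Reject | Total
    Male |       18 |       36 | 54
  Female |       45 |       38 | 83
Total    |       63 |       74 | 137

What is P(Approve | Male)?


P(Approve | Male) = 18/(18+36) = 18/54 = 1/3

P(Approve|Male) = 1/3 ≈ 33.33%


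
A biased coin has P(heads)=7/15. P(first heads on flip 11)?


Geometric: P(X=11) = (1-p)^(k-1)×p = (8/15)^10×7/15 = 7516192768/8649755859375

P(X=11) = 7516192768/8649755859375 ≈ 0.09%


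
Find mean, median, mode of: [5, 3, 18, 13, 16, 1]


Sorted: [1, 3, 5, 13, 16, 18]
Mean = 56/6 = 28/3
Median = 9
Freq: {5: 1, 3: 1, 18: 1, 13: 1, 16: 1, 1: 1}
Mode: No mode

Mean=28/3, Median=9, Mode=No mode


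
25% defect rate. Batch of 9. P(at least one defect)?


P(all good) = (3/4)^9 = 19683/262144
P(≥1 defect) = 242461/262144

P = 242461/262144 ≈ 92.49%


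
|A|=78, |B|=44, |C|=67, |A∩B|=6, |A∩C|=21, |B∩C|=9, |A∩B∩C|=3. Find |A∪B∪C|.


|A∪B∪C| = 78+44+67-6-21-9+3 = 156

|A∪B∪C| = 156


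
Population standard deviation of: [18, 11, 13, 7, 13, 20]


Mean = 82/6 = 41/3
  (18-41/3)²=169/9
  (11-41/3)²=64/9
  (13-41/3)²=4/9
  (7-41/3)²=400/9
  (13-41/3)²=4/9
  (20-41/3)²=361/9
Σ(x-μ)² = 334/3
σ² = (334/3)/6 = 167/9

σ = √(167/9) ≈ 4.3076


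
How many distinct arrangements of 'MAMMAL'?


Letters: 6, freq: {'M': 3, 'A': 2, 'L': 1}
6!/(3!×2!×1!) = 720/12 = 60

60


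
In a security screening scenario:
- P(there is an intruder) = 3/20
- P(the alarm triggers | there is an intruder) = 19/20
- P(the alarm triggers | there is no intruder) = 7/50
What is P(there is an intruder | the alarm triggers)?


Using Bayes' theorem:
P(A|B) = P(B|A)·P(A) / P(B)

P(the alarm triggers) = 19/20 × 3/20 + 7/50 × 17/20
= 57/400 + 119/1000 = 523/2000

P(there is an intruder|the alarm triggers) = (57/400) / (523/2000) = 285/523

P(there is an intruder|the alarm triggers) = 285/523 ≈ 54.49%


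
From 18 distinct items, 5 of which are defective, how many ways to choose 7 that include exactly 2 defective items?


Choose 2 of the 5 defective items and 5 of the other 13 items:
C(5,2)×C(13,5) = 10×1287 = 12870

12870


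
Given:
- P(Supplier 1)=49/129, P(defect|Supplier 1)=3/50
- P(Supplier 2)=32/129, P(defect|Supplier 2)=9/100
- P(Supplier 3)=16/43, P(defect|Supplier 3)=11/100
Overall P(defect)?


P(B) = Σ P(B|Aᵢ)×P(Aᵢ)
  3/50×49/129 = 49/2150
  9/100×32/129 = 24/1075
  11/100×16/43 = 44/1075
Sum = 37/430

P(defect) = 37/430 ≈ 8.60%


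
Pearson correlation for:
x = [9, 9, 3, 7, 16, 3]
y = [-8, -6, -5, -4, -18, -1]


n=6, Σx=47, Σy=-42, Σxy=-460, Σx²=485, Σy²=466
r = (6×(-460) - 47×(-42))/√((6×485 - 47²)(6×466 - (-42)²))
= -786/√(701×1032) = -786/√723432 ≈ -786/850.5481 ≈ -0.9241

r ≈ -0.9241


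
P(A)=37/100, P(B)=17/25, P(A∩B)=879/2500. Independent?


P(A)×P(B) = 629/2500
P(A∩B) = 879/2500
Not equal → NOT independent

No, not independent


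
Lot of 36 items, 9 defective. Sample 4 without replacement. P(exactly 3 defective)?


Hypergeometric: C(9,3)×C(27,1)/C(36,4)
= 84×27/58905 = 36/935

P(X=3) = 36/935 ≈ 3.85%


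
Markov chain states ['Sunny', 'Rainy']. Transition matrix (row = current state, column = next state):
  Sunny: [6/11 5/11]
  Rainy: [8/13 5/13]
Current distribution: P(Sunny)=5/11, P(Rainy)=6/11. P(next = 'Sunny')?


P(next=Sunny) = Σᵢ P(now=i)×P(i→Sunny)
= 5/11×6/11 + 6/11×8/13
= 30/121 + 48/143 = 918/1573

P = 918/1573 ≈ 0.5836


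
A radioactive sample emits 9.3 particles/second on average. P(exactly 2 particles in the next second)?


Poisson(λ=9.3): P(X=2) = e^(-λ)×λ^k/k!
= e^(-9.3) × 9.3^2 / 2!
≈ 9.142423148e-05 × 86.49 / 2 ≈ 0.003954

P(X=2) ≈ 0.003954 ≈ 0.40%


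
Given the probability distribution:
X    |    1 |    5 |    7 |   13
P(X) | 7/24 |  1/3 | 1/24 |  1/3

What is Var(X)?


E[X] = 79/12
E[X²] = 67
Var(X) = E[X²] - (E[X])² = 67 - 6241/144 = 3407/144

Var(X) = 3407/144 ≈ 23.6597


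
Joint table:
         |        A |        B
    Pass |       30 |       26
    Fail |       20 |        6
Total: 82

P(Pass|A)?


P(Pass|A) = 30/(30+20) = 30/50 = 3/5

P = 3/5 ≈ 60.00%


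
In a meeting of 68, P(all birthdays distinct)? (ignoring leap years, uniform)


P(all different) = Π(365-i)/365 for i=0..67
= (365/365)×(364/365)×...×(298/365)
= 0.001274

P ≈ 0.0013 ≈ 0.13%


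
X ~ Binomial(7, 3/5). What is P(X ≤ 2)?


P(X ≤ 2) = Σ P(X=i) for i=0..2
P(X=0) = 128/78125
P(X=1) = 1344/78125
P(X=2) = 6048/78125
Sum = 1504/15625

P(X ≤ 2) = 1504/15625 ≈ 9.63%


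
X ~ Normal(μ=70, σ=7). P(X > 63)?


z = (63-70)/7 = -1.0
P(X > 63) = 1 - P(Z ≤ -1.0) = 1 - 0.1587 = 0.8413

P(X > 63) ≈ 0.8413


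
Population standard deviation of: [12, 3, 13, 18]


Mean = 46/4 = 23/2
  (12-23/2)²=1/4
  (3-23/2)²=289/4
  (13-23/2)²=9/4
  (18-23/2)²=169/4
Σ(x-μ)² = 117
σ² = 117/4

σ = √(117/4) ≈ 5.4083


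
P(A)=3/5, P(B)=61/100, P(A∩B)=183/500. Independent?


P(A)×P(B) = 183/500
P(A∩B) = 183/500
Equal ✓ → Independent

Yes, independent


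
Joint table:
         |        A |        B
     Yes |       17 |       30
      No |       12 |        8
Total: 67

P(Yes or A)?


P(Yes∨A) = P(Yes) + P(A) - P(Yes∧A)
= (47 + 29 - 17)/67 = 59/67

P = 59/67 ≈ 88.06%


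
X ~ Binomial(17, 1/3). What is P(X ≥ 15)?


P(X ≥ 15) = Σ P(X=i) for i=15..17
P(X=15) = 544/129140163
P(X=16) = 34/129140163
P(X=17) = 1/129140163
Sum = 193/43046721

P(X ≥ 15) = 193/43046721 ≈ 0.00%


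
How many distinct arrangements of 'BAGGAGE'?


Letters: 7, freq: {'B': 1, 'A': 2, 'G': 3, 'E': 1}
7!/(1!×2!×3!×1!) = 5040/12 = 420

420


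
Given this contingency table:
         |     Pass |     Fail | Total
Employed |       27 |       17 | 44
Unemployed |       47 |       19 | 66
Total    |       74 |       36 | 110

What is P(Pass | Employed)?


P(Pass | Employed) = 27/(27+17) = 27/44

P(Pass|Employed) = 27/44 ≈ 61.36%
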